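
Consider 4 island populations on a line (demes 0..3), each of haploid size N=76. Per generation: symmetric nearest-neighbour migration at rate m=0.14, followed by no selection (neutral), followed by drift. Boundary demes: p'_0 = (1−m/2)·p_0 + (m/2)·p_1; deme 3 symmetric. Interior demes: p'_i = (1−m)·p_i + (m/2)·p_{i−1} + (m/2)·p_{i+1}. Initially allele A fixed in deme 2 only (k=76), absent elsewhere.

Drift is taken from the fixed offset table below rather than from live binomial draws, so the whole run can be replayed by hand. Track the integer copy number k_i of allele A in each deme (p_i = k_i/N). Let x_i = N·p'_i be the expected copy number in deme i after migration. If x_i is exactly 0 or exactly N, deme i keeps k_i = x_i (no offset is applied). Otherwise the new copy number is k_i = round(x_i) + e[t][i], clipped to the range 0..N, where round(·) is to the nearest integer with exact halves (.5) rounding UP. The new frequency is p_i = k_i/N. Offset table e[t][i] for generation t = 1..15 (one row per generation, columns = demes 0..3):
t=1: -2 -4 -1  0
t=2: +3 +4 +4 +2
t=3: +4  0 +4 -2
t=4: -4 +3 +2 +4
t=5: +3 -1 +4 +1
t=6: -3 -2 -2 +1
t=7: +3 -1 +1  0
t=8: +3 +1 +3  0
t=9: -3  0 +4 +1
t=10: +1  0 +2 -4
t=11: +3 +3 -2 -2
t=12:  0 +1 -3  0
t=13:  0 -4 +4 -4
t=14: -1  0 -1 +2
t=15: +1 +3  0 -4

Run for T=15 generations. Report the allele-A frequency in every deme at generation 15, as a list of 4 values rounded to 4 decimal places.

t=0: k=[0 0 76 0]
t=1: x=[0.0000 5.3200 65.3600 5.3200] k=[0 1 64 5]
t=2: x=[0.0700 5.3400 55.4600 9.1300] k=[3 9 59 11]
t=3: x=[3.4200 12.0800 52.1400 14.3600] k=[7 12 56 12]
t=4: x=[7.3500 14.7300 49.8400 15.0800] k=[3 18 52 19]
t=5: x=[4.0500 19.3300 47.3100 21.3100] k=[7 18 51 22]
t=6: x=[7.7700 19.5400 46.6600 24.0300] k=[5 18 45 25]
t=7: x=[5.9100 18.9800 41.7100 26.4000] k=[9 18 43 26]
t=8: x=[9.6300 19.1200 40.0600 27.1900] k=[13 20 43 27]
t=9: x=[13.4900 21.1200 40.2700 28.1200] k=[10 21 44 29]
t=10: x=[10.7700 21.8400 41.3400 30.0500] k=[12 22 43 26]
t=11: x=[12.7000 22.7700 40.3400 27.1900] k=[16 26 38 25]
t=12: x=[16.7000 26.1400 36.2500 25.9100] k=[17 27 33 26]
t=13: x=[17.7000 26.7200 32.0900 26.4900] k=[18 23 36 22]
t=14: x=[18.3500 23.5600 34.1100 22.9800] k=[17 24 33 25]
t=15: x=[17.4900 24.1400 31.8100 25.5600] k=[18 27 32 22]

[0.2368, 0.3553, 0.4211, 0.2895]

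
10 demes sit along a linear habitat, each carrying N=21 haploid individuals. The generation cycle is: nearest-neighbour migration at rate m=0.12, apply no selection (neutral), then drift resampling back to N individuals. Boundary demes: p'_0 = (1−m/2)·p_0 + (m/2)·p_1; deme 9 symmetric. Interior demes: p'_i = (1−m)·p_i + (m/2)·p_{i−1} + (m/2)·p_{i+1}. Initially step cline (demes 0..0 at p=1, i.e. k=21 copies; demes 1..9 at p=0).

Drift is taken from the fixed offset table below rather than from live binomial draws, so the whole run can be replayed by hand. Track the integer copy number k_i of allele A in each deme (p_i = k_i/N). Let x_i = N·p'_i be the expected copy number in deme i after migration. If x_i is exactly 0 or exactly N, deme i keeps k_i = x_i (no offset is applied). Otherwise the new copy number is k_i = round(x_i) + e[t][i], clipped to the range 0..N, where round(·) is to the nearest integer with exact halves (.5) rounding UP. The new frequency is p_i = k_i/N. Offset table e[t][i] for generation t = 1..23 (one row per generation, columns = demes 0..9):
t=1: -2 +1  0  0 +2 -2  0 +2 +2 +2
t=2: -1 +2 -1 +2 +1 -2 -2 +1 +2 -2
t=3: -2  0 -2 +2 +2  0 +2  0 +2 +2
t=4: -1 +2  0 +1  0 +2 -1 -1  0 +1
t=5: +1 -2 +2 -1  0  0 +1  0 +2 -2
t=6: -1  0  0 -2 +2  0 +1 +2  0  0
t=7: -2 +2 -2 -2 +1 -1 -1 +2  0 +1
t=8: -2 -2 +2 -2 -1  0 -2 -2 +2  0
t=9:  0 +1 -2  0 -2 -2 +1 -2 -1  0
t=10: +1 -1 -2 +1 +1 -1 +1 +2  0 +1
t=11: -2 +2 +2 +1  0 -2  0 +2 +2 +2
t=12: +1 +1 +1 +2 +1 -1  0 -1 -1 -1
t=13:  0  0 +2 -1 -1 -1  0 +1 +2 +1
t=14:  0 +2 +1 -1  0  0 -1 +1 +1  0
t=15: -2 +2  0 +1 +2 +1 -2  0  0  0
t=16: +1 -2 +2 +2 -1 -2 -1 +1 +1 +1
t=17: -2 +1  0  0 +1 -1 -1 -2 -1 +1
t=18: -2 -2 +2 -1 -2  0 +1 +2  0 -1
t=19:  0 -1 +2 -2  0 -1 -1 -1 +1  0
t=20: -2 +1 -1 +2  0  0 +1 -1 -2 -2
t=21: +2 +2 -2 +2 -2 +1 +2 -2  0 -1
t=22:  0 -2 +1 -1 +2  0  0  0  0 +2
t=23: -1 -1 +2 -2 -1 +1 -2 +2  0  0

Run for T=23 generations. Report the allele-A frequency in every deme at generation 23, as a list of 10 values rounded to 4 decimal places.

[0.0952, 0.2857, 0.4762, 0.0952, 0.0476, 0.0476, 0.0000, 0.0000, 0.0000, 0.0000]

t=0: k=[21 0 0 0 0 0 0 0 0 0]
t=1: x=[19.7400 1.2600 0.0000 0.0000 0.0000 0.0000 0.0000 0.0000 0.0000 0.0000] k=[18 2 0 0 0 0 0 0 0 0]
t=2: x=[17.0400 2.8400 0.1200 0.0000 0.0000 0.0000 0.0000 0.0000 0.0000 0.0000] k=[16 5 0 0 0 0 0 0 0 0]
t=3: x=[15.3400 5.3600 0.3000 0.0000 0.0000 0.0000 0.0000 0.0000 0.0000 0.0000] k=[13 5 0 0 0 0 0 0 0 0]
t=4: x=[12.5200 5.1800 0.3000 0.0000 0.0000 0.0000 0.0000 0.0000 0.0000 0.0000] k=[12 7 0 0 0 0 0 0 0 0]
t=5: x=[11.7000 6.8800 0.4200 0.0000 0.0000 0.0000 0.0000 0.0000 0.0000 0.0000] k=[13 5 2 0 0 0 0 0 0 0]
t=6: x=[12.5200 5.3000 2.0600 0.1200 0.0000 0.0000 0.0000 0.0000 0.0000 0.0000] k=[12 5 2 0 0 0 0 0 0 0]
t=7: x=[11.5800 5.2400 2.0600 0.1200 0.0000 0.0000 0.0000 0.0000 0.0000 0.0000] k=[10 7 0 0 0 0 0 0 0 0]
t=8: x=[9.8200 6.7600 0.4200 0.0000 0.0000 0.0000 0.0000 0.0000 0.0000 0.0000] k=[8 5 2 0 0 0 0 0 0 0]
t=9: x=[7.8200 5.0000 2.0600 0.1200 0.0000 0.0000 0.0000 0.0000 0.0000 0.0000] k=[8 6 0 0 0 0 0 0 0 0]
t=10: x=[7.8800 5.7600 0.3600 0.0000 0.0000 0.0000 0.0000 0.0000 0.0000 0.0000] k=[9 5 0 0 0 0 0 0 0 0]
t=11: x=[8.7600 4.9400 0.3000 0.0000 0.0000 0.0000 0.0000 0.0000 0.0000 0.0000] k=[7 7 2 0 0 0 0 0 0 0]
t=12: x=[7.0000 6.7000 2.1800 0.1200 0.0000 0.0000 0.0000 0.0000 0.0000 0.0000] k=[8 8 3 2 0 0 0 0 0 0]
t=13: x=[8.0000 7.7000 3.2400 1.9400 0.1200 0.0000 0.0000 0.0000 0.0000 0.0000] k=[8 8 5 1 0 0 0 0 0 0]
t=14: x=[8.0000 7.8200 4.9400 1.1800 0.0600 0.0000 0.0000 0.0000 0.0000 0.0000] k=[8 10 6 0 0 0 0 0 0 0]
t=15: x=[8.1200 9.6400 5.8800 0.3600 0.0000 0.0000 0.0000 0.0000 0.0000 0.0000] k=[6 12 6 1 0 0 0 0 0 0]
t=16: x=[6.3600 11.2800 6.0600 1.2400 0.0600 0.0000 0.0000 0.0000 0.0000 0.0000] k=[7 9 8 3 0 0 0 0 0 0]
t=17: x=[7.1200 8.8200 7.7600 3.1200 0.1800 0.0000 0.0000 0.0000 0.0000 0.0000] k=[5 10 8 3 1 0 0 0 0 0]
t=18: x=[5.3000 9.5800 7.8200 3.1800 1.0600 0.0600 0.0000 0.0000 0.0000 0.0000] k=[3 8 10 2 0 0 0 0 0 0]
t=19: x=[3.3000 7.8200 9.4000 2.3600 0.1200 0.0000 0.0000 0.0000 0.0000 0.0000] k=[3 7 11 0 0 0 0 0 0 0]
t=20: x=[3.2400 7.0000 10.1000 0.6600 0.0000 0.0000 0.0000 0.0000 0.0000 0.0000] k=[1 8 9 3 0 0 0 0 0 0]
t=21: x=[1.4200 7.6400 8.5800 3.1800 0.1800 0.0000 0.0000 0.0000 0.0000 0.0000] k=[3 10 7 5 0 0 0 0 0 0]
t=22: x=[3.4200 9.4000 7.0600 4.8200 0.3000 0.0000 0.0000 0.0000 0.0000 0.0000] k=[3 7 8 4 2 0 0 0 0 0]
t=23: x=[3.2400 6.8200 7.7000 4.1200 2.0000 0.1200 0.0000 0.0000 0.0000 0.0000] k=[2 6 10 2 1 1 0 0 0 0]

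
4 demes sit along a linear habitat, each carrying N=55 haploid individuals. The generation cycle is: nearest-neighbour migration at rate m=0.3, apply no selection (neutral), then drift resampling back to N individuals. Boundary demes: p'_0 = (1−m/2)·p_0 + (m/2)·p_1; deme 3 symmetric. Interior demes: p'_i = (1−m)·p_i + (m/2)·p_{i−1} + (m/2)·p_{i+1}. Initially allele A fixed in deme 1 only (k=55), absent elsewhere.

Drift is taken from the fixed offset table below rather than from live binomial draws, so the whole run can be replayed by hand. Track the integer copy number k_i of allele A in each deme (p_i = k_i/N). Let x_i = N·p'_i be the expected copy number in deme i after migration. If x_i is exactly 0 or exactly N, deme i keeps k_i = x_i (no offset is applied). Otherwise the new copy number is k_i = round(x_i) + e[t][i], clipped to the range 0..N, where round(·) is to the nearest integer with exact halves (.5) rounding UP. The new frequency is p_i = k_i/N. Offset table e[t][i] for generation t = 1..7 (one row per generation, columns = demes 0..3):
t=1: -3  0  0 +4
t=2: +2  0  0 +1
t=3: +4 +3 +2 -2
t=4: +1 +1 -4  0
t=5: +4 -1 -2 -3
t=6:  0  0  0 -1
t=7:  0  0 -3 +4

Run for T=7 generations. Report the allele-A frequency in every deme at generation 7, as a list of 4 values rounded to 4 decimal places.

t=0: k=[0 55 0 0]
t=1: x=[8.2500 38.5000 8.2500 0.0000] k=[5 39 8 0]
t=2: x=[10.1000 29.2500 11.4500 1.2000] k=[12 29 11 2]
t=3: x=[14.5500 23.7500 12.3500 3.3500] k=[19 27 14 1]
t=4: x=[20.2000 23.8500 14.0000 2.9500] k=[21 25 10 3]
t=5: x=[21.6000 22.1500 11.2000 4.0500] k=[26 21 9 1]
t=6: x=[25.2500 19.9500 9.6000 2.2000] k=[25 20 10 1]
t=7: x=[24.2500 19.2500 10.1500 2.3500] k=[24 19 7 6]

[0.4364, 0.3455, 0.1273, 0.1091]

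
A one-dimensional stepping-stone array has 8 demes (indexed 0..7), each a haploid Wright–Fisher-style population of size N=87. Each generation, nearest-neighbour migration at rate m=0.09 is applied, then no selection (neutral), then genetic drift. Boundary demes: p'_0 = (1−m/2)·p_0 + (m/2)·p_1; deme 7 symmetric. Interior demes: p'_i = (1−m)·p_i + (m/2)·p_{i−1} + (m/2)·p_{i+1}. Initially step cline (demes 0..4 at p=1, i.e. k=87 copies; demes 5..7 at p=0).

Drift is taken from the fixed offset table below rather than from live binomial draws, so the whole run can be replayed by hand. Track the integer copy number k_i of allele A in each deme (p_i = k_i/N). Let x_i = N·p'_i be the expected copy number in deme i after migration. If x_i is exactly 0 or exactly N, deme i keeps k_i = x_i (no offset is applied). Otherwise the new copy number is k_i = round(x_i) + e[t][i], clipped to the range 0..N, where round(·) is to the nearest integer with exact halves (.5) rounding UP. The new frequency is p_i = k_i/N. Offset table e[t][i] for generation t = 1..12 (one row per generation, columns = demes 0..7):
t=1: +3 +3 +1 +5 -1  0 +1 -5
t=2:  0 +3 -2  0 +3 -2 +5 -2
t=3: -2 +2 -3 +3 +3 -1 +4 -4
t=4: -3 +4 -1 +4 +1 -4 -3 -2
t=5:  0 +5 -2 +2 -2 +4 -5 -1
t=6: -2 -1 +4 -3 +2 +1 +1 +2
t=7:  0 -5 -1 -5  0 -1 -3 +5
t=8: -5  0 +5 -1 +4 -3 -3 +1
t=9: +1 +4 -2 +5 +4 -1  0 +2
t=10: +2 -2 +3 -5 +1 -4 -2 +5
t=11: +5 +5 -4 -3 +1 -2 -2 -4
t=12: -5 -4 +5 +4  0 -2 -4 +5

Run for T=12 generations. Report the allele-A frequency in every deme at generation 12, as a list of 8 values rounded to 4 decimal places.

t=0: k=[87 87 87 87 87 0 0 0]
t=1: x=[87.0000 87.0000 87.0000 87.0000 83.0850 3.9150 0.0000 0.0000] k=[87 87 87 87 82 4 0 0]
t=2: x=[87.0000 87.0000 87.0000 86.7750 78.7150 7.3300 0.1800 0.0000] k=[87 87 87 87 82 5 5 0]
t=3: x=[87.0000 87.0000 87.0000 86.7750 78.7600 8.4650 4.7750 0.2250] k=[87 87 87 87 82 7 9 0]
t=4: x=[87.0000 87.0000 87.0000 86.7750 78.8500 10.4650 8.5050 0.4050] k=[87 87 87 87 80 6 6 0]
t=5: x=[87.0000 87.0000 87.0000 86.6850 76.9850 9.3300 5.7300 0.2700] k=[87 87 87 87 75 13 1 0]
t=6: x=[87.0000 87.0000 87.0000 86.4600 72.7500 15.2500 1.4950 0.0450] k=[87 87 87 83 75 16 2 2]
t=7: x=[87.0000 87.0000 86.8200 82.8200 72.7050 18.0250 2.6300 2.0000] k=[87 87 86 78 73 17 0 7]
t=8: x=[87.0000 86.9550 85.6850 78.1350 70.7050 18.7550 1.0800 6.6850] k=[87 87 87 77 75 16 0 8]
t=9: x=[87.0000 87.0000 86.5500 77.3600 72.4350 17.9350 1.0800 7.6400] k=[87 87 85 82 76 17 1 10]
t=10: x=[87.0000 86.9100 84.9550 81.8650 73.6150 18.9350 2.1250 9.5950] k=[87 85 87 77 75 15 0 15]
t=11: x=[86.9100 85.1800 86.4600 77.3600 72.3900 17.0250 1.3500 14.3250] k=[87 87 82 74 73 15 0 10]
t=12: x=[87.0000 86.7750 81.8650 74.3150 70.4350 16.9350 1.1250 9.5500] k=[87 83 87 78 70 15 0 15]

[1.0000, 0.9540, 1.0000, 0.8966, 0.8046, 0.1724, 0.0000, 0.1724]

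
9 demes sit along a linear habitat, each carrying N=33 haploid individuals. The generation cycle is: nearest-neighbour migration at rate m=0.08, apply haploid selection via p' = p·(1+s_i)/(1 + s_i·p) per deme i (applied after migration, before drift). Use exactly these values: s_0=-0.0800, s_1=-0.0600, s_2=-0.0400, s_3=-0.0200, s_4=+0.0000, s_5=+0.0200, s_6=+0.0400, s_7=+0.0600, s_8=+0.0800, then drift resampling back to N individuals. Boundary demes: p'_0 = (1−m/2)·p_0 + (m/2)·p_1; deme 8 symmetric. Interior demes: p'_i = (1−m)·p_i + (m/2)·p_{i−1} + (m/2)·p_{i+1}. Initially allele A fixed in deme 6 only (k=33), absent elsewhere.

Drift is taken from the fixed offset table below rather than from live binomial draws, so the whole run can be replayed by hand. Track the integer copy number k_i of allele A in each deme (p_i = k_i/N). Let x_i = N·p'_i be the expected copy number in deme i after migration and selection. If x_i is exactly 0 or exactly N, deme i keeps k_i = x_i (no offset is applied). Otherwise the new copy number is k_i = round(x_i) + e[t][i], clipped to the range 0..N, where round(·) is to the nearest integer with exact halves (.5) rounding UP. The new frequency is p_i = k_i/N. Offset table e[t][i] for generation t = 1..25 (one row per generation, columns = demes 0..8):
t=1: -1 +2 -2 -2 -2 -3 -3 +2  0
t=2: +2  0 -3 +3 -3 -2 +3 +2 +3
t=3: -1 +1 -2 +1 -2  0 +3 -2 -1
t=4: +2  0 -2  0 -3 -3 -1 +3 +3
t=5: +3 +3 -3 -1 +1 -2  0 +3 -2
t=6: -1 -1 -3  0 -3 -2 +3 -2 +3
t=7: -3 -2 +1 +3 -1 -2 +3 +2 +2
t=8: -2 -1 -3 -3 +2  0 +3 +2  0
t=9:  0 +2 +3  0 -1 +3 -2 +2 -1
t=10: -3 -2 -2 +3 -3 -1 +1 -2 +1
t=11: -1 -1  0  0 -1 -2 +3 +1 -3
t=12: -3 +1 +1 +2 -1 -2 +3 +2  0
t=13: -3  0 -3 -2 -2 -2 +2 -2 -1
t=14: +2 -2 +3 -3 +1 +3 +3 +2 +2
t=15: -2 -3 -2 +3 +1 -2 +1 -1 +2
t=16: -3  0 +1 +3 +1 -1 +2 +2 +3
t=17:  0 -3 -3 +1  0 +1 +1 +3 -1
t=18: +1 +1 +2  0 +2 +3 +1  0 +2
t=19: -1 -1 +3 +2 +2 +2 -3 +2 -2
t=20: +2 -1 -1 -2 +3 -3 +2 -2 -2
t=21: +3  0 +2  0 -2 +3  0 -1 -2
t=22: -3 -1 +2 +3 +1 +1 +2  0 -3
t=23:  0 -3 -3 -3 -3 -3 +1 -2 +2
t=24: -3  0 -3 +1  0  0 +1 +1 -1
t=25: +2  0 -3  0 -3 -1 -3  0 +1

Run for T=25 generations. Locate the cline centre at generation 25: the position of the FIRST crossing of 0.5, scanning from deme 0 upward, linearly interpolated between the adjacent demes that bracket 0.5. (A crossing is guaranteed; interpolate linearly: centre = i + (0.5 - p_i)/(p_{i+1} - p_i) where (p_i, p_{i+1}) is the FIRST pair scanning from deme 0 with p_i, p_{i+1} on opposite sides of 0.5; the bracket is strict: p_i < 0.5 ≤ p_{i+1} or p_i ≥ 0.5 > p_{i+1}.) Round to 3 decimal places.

t=0: k=[0 0 0 0 0 0 33 0 0]
t=1: x=[0.0000 0.0000 0.0000 0.0000 0.0000 1.3453 30.4537 1.3958 0.0000] k=[0 0 0 0 0 0 27 3 0]
t=2: x=[0.0000 0.0000 0.0000 0.0000 0.0000 1.1009 25.1961 4.0422 0.1296] k=[0 0 0 0 0 0 28 6 3]
t=3: x=[0.0000 0.0000 0.0000 0.0000 0.0000 1.1416 26.2139 7.0786 3.3443] k=[0 0 0 0 0 1 29 5 2]
t=4: x=[0.0000 0.0000 0.0000 0.0000 0.0400 2.1189 27.1121 6.1254 2.2779] k=[0 0 0 0 0 0 26 9 5]
t=5: x=[0.0000 0.0000 0.0000 0.0000 0.0000 1.0601 24.5293 9.9195 5.5040] k=[0 0 0 0 0 0 25 13 4]
t=6: x=[0.0000 0.0000 0.0000 0.0000 0.0000 1.0194 23.7828 13.5832 4.6595] k=[0 0 0 0 0 0 27 12 8]
t=7: x=[0.0000 0.0000 0.0000 0.0000 0.0000 1.1009 25.5487 12.8947 8.6418] k=[0 0 0 0 0 0 29 15 11]
t=8: x=[0.0000 0.0000 0.0000 0.0000 0.0000 1.1824 27.4631 15.8794 11.7353] k=[0 0 0 0 0 1 30 18 12]
t=9: x=[0.0000 0.0000 0.0000 0.0000 0.0400 2.1596 28.5142 18.7138 12.8383] k=[0 0 0 0 0 5 27 21 12]
t=10: x=[0.0000 0.0000 0.0000 0.0000 0.2000 5.7737 26.0966 21.3233 12.9605] k=[0 0 0 0 0 5 27 19 14]
t=11: x=[0.0000 0.0000 0.0000 0.0000 0.2000 5.7737 26.0183 19.5863 14.8256] k=[0 0 0 0 0 4 29 21 12]
t=12: x=[0.0000 0.0000 0.0000 0.0000 0.1600 4.9224 27.8527 21.4020 12.9605] k=[0 0 0 0 0 3 31 23 13]
t=13: x=[0.0000 0.0000 0.0000 0.0000 0.1200 4.0701 29.6790 23.3233 14.0167] k=[0 0 0 0 0 2 32 21 13]
t=14: x=[0.0000 0.0000 0.0000 0.0000 0.0800 3.1764 30.4537 21.5593 13.9356] k=[0 0 0 0 1 6 33 24 16]
t=15: x=[0.0000 0.0000 0.0000 0.0392 1.1600 6.9885 31.6131 24.4152 16.9548] k=[0 0 0 3 2 5 33 23 19]
t=16: x=[0.0000 0.0000 0.1152 2.7880 2.1600 6.0978 31.5359 23.6357 19.7743] k=[0 0 1 6 3 5 33 26 23]
t=17: x=[0.0000 0.0376 1.1152 5.5856 3.2000 6.1383 31.6516 26.4706 23.6444] k=[0 0 0 7 3 7 33 29 23]
t=18: x=[0.0000 0.0000 0.2689 6.4545 3.3200 7.9994 31.8445 29.1238 23.7605] k=[0 0 2 6 5 11 33 29 26]
t=19: x=[0.0000 0.0752 2.0018 5.7041 5.2800 11.7896 31.9988 29.2386 26.5297] k=[0 0 5 8 7 14 29 31 25]
t=20: x=[0.0000 0.1881 4.7515 7.7199 7.3200 14.4807 28.6308 30.8026 25.6874] k=[0 0 4 6 10 11 31 29 24]
t=21: x=[0.0000 0.1504 3.7812 5.9804 9.8800 11.9103 30.2214 29.0855 24.6877] k=[0 0 6 6 8 15 30 28 23]
t=22: x=[0.0000 0.2257 5.5685 5.9804 8.2000 15.4826 29.4463 28.1270 23.7218] k=[0 0 8 9 9 16 31 28 21]
t=23: x=[0.0000 0.3010 7.4812 8.8287 9.2800 16.4834 30.3763 28.0886 21.8549] k=[0 0 4 6 6 13 31 26 24]
t=24: x=[0.0000 0.1504 3.7812 5.8225 6.2800 13.5980 30.1827 26.4319 24.5720] k=[0 0 1 7 6 14 31 27 24]
t=25: x=[0.0000 0.0376 1.1537 6.6125 6.3600 14.5208 30.2602 27.3193 24.6106] k=[0 0 0 7 3 14 27 27 26]

5.192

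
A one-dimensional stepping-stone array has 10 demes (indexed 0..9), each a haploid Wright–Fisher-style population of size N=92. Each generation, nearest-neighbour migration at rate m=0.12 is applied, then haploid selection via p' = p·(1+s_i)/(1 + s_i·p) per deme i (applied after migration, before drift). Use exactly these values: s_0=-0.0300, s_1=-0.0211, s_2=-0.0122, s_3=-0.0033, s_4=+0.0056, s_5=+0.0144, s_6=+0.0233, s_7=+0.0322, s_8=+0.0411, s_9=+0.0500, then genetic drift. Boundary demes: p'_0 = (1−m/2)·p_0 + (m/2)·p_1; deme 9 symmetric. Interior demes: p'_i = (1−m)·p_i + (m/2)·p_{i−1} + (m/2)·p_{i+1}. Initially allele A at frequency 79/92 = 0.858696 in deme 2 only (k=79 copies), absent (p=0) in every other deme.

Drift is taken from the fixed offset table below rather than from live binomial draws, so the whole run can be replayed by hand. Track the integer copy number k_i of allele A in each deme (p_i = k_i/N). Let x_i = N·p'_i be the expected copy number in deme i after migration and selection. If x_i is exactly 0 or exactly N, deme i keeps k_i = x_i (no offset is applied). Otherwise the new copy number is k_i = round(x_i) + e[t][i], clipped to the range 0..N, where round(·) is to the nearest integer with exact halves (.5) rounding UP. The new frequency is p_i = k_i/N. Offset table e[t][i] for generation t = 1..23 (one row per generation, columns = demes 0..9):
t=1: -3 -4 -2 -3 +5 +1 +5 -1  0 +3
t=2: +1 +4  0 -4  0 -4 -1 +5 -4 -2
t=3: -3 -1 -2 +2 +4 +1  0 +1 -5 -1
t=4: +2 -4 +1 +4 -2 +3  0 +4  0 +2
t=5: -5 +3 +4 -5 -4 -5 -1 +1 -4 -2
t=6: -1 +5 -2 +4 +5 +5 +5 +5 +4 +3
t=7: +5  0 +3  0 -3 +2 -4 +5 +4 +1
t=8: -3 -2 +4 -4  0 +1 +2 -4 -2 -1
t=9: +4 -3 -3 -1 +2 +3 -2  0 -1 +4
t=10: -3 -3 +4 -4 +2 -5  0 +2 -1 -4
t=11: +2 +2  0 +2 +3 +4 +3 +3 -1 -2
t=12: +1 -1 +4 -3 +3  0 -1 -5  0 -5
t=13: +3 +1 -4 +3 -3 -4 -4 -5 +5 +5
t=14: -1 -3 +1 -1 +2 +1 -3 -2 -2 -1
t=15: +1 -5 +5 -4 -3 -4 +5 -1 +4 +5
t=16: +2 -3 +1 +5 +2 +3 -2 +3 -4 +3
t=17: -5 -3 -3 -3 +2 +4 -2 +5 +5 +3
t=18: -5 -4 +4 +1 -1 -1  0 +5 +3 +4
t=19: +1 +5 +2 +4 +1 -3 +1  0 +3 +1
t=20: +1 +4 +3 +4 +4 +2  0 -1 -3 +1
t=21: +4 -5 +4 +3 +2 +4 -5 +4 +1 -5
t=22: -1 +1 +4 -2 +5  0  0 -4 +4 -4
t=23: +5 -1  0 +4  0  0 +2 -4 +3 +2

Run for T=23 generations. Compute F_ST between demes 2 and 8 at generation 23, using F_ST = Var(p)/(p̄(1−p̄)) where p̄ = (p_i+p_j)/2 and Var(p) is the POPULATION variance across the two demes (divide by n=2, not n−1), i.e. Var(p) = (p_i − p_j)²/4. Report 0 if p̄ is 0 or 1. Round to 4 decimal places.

t=0: k=[0 0 79 0 0 0 0 0 0 0]
t=1: x=[0.0000 4.6450 69.3108 4.7252 0.0000 0.0000 0.0000 0.0000 0.0000 0.0000] k=[0 1 67 2 0 0 0 0 0 0]
t=2: x=[0.0582 4.8020 58.8803 5.7621 0.1207 0.0000 0.0000 0.0000 0.0000 0.0000] k=[1 9 59 2 0 0 0 0 0 0]
t=3: x=[1.4363 11.3068 52.3032 5.2835 0.1207 0.0000 0.0000 0.0000 0.0000 0.0000] k=[0 10 50 7 4 0 0 0 0 0]
t=4: x=[0.5821 11.5824 44.7378 9.3721 3.9611 0.2434 0.0000 0.0000 0.0000 0.0000] k=[3 8 46 13 2 3 0 0 0 0]
t=5: x=[3.2044 9.7918 41.4603 14.2801 2.7348 2.7985 0.1842 0.0000 0.0000 0.0000] k=[0 13 45 9 0 0 0 0 0 0]
t=6: x=[0.7568 13.8867 40.6413 10.5890 0.5430 0.0000 0.0000 0.0000 0.0000 0.0000] k=[0 19 39 15 6 0 0 0 0 0]
t=7: x=[1.1062 18.7398 36.0904 15.8566 6.2123 0.3652 0.0000 0.0000 0.0000 0.0000] k=[6 19 39 16 3 2 0 0 0 0]
t=8: x=[6.5912 19.0953 36.1503 16.5551 3.7400 1.9673 0.1228 0.0000 0.0000 0.0000] k=[4 17 40 13 4 3 2 0 0 0]
t=9: x=[4.6438 17.2985 36.7288 14.0406 4.5039 3.0418 1.9842 0.1239 0.0000 0.0000] k=[9 14 34 13 7 6 0 0 0 0]
t=10: x=[9.0484 14.6356 31.2861 13.8610 7.3376 5.7769 0.3684 0.0000 0.0000 0.0000] k=[6 12 35 10 9 1 0 0 0 0]
t=11: x=[6.1820 12.7835 31.8639 11.4069 8.6235 1.4401 0.0614 0.0000 0.0000 0.0000] k=[8 15 32 13 12 5 3 0 0 0]
t=12: x=[8.1899 15.3257 29.5931 14.0406 11.6969 5.3719 3.0063 0.1858 0.0000 0.0000] k=[9 14 34 11 15 5 2 0 0 0]
t=13: x=[9.0484 14.6356 31.1665 12.5841 14.2270 5.4934 2.1069 0.1239 0.0000 0.0000] k=[12 16 27 16 11 1 0 0 0 0]
t=14: x=[11.9204 16.1343 25.4534 16.3156 10.7529 1.5618 0.0614 0.0000 0.0000 0.0000] k=[11 13 26 15 13 3 0 0 0 0]
t=15: x=[10.8257 13.4138 24.3396 15.4974 12.5805 3.4674 0.1842 0.0000 0.0000 0.0000] k=[12 8 29 11 10 0 5 0 0 0]
t=16: x=[11.4511 9.3199 26.4282 11.9855 9.5075 0.9128 4.4975 0.3096 0.0000 0.0000] k=[13 6 27 17 12 4 2 3 0 0]
t=17: x=[12.2529 7.5312 24.9164 17.2536 11.8776 4.4198 2.2296 2.8461 0.1874 0.0000] k=[7 5 22 14 14 8 0 8 5 0]
t=18: x=[6.6886 6.0189 20.3051 14.4397 13.7050 7.9836 0.9821 7.5569 5.0695 0.3149] k=[2 2 24 15 13 7 1 13 8 4]
t=19: x=[1.9413 3.2524 21.9343 15.3776 12.8215 7.0930 2.1273 12.3141 8.3612 4.4418] k=[3 8 24 19 14 4 3 12 11 5]
t=20: x=[3.2044 8.4941 22.5305 18.9502 13.7652 4.6021 3.6805 11.7203 11.0868 5.6117] k=[4 12 26 23 18 7 4 11 8 7]
t=21: x=[4.3520 12.1336 24.7573 22.8232 17.7198 7.5788 4.7017 10.6959 8.4232 7.3847] k=[8 7 29 26 20 12 0 15 9 2]
t=22: x=[7.7218 8.2190 27.2639 25.7587 19.9672 11.9074 1.6571 14.1146 9.2704 2.5377] k=[7 9 31 24 25 12 2 10 13 0]
t=23: x=[6.9225 10.0082 29.0156 24.4207 24.2596 12.3319 3.1493 9.9785 12.4678 0.8187] k=[12 9 29 28 24 12 5 6 15 3]

0.0318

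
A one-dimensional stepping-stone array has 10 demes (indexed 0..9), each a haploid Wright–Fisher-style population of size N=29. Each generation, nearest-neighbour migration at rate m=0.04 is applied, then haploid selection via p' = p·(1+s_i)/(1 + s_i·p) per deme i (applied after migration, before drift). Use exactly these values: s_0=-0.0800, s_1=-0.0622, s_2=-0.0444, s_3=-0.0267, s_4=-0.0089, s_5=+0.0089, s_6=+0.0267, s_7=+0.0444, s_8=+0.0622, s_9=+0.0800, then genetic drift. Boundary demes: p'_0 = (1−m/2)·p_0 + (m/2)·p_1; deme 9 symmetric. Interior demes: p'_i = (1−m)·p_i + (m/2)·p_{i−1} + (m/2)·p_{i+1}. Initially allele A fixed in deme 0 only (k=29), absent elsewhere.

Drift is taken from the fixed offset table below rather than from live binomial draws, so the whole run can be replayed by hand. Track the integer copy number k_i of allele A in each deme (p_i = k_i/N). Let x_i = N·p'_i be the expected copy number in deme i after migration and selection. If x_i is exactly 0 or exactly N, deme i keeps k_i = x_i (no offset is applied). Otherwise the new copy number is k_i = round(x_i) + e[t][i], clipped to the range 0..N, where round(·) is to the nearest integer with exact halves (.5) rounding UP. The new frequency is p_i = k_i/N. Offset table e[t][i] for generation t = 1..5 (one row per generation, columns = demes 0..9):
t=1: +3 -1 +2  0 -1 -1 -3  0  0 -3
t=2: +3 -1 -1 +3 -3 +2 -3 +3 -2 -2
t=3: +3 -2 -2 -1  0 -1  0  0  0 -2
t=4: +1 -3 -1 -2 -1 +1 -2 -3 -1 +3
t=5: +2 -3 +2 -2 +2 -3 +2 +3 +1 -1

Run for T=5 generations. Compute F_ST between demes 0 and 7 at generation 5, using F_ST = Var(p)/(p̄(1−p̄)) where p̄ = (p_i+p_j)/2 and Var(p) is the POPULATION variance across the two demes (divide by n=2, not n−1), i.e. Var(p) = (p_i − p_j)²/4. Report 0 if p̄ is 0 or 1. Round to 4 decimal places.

t=0: k=[29 0 0 0 0 0 0 0 0 0]
t=1: x=[28.3707 0.5446 0.0000 0.0000 0.0000 0.0000 0.0000 0.0000 0.0000 0.0000] k=[29 0 0 0 0 0 0 0 0 0]
t=2: x=[28.3707 0.5446 0.0000 0.0000 0.0000 0.0000 0.0000 0.0000 0.0000 0.0000] k=[29 0 0 0 0 0 0 0 0 0]
t=3: x=[28.3707 0.5446 0.0000 0.0000 0.0000 0.0000 0.0000 0.0000 0.0000 0.0000] k=[29 0 0 0 0 0 0 0 0 0]
t=4: x=[28.3707 0.5446 0.0000 0.0000 0.0000 0.0000 0.0000 0.0000 0.0000 0.0000] k=[29 0 0 0 0 0 0 0 0 0]
t=5: x=[28.3707 0.5446 0.0000 0.0000 0.0000 0.0000 0.0000 0.0000 0.0000 0.0000] k=[29 0 0 0 0 0 0 0 0 0]

1.0000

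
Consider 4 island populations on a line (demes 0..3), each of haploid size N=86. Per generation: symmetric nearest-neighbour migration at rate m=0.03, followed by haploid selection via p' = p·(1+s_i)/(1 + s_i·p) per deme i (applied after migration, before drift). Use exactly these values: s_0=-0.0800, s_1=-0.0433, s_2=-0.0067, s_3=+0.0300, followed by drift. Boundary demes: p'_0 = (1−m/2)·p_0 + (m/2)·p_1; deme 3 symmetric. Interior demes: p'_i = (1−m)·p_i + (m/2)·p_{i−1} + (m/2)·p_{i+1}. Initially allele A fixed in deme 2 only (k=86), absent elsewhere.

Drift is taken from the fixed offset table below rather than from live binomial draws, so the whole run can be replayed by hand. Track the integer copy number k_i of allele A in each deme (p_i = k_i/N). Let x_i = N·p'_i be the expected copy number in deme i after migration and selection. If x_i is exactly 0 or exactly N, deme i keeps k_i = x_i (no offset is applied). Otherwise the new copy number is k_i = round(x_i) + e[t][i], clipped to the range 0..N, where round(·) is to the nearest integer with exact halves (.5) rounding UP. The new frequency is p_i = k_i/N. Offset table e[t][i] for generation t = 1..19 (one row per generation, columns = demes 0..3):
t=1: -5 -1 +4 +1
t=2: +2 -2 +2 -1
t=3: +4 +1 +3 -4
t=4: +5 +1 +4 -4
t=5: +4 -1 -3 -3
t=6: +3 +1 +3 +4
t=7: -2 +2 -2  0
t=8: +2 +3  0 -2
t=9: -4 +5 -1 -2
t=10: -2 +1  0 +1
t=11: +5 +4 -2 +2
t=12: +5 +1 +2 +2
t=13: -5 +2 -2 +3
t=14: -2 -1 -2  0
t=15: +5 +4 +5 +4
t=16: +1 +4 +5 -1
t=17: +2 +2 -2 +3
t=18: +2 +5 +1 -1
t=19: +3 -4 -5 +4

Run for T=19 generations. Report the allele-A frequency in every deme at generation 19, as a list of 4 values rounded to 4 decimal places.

[0.1744, 0.3488, 0.6744, 0.3605]

t=0: k=[0 0 86 0]
t=1: x=[0.0000 1.2349 83.4031 1.3281] k=[0 0 86 2]
t=2: x=[0.0000 1.2349 83.4333 3.3540] k=[0 0 85 2]
t=3: x=[0.0000 1.2206 82.4572 3.3386] k=[0 2 85 0]
t=4: x=[0.0276 3.0808 82.4572 1.3127] k=[5 4 86 0]
t=5: x=[4.6076 5.0312 83.4635 1.3281] k=[9 4 80 0]
t=6: x=[8.2797 5.0023 77.6092 1.2355] k=[11 6 81 5]
t=7: x=[10.1542 6.9133 78.6902 6.3107] k=[8 9 77 6]
t=8: x=[7.4292 9.6202 74.8499 7.2591] k=[9 13 75 5]
t=9: x=[8.4060 13.3627 72.9457 6.2184] k=[4 18 72 4]
t=10: x=[3.8884 17.9628 70.0830 5.1616] k=[2 19 70 6]
t=11: x=[2.0790 18.8504 68.1802 7.1514] k=[7 23 66 9]
t=12: x=[6.7060 22.6586 64.3914 10.1159] k=[12 24 66 12]
t=13: x=[11.3340 23.6829 64.4516 13.1356] k=[6 26 62 16]
t=14: x=[5.8302 25.4399 60.6500 17.0912] k=[4 24 59 17]
t=15: x=[3.9719 23.4622 57.7175 18.0479] k=[9 27 63 22]
t=16: x=[8.6026 26.4524 61.7281 23.1111] k=[10 30 67 22]
t=17: x=[9.5677 29.3927 65.6658 23.1720] k=[12 31 64 26]
t=18: x=[11.4329 30.3353 62.8214 27.1158] k=[13 35 64 26]
t=19: x=[12.4176 34.1892 62.8815 27.1158] k=[15 30 58 31]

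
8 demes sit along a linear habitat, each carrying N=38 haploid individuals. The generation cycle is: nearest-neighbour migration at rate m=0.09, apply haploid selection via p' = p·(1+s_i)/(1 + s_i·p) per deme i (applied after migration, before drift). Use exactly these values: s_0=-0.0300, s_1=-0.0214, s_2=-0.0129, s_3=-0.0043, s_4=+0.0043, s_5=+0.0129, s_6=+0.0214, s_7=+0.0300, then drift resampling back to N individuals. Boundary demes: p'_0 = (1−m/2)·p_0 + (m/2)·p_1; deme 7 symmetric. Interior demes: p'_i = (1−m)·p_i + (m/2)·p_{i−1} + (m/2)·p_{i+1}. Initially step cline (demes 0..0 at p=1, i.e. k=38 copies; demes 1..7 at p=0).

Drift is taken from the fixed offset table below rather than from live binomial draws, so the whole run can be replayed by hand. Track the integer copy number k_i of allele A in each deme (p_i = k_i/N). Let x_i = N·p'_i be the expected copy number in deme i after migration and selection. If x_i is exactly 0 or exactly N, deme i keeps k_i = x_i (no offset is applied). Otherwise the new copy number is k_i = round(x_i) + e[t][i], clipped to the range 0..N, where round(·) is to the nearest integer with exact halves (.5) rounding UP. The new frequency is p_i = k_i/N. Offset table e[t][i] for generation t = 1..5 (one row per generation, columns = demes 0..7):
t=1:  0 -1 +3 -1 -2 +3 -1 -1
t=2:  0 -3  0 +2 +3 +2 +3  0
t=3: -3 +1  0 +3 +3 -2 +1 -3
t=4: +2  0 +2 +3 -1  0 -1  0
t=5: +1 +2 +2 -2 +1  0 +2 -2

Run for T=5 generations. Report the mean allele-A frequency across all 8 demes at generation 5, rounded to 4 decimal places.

t=0: k=[38 0 0 0 0 0 0 0]
t=1: x=[36.2396 1.6750 0.0000 0.0000 0.0000 0.0000 0.0000 0.0000] k=[36 1 0 0 0 0 0 0]
t=2: x=[34.3251 2.4794 0.0444 0.0000 0.0000 0.0000 0.0000 0.0000] k=[34 0 0 0 0 0 0 0]
t=3: x=[32.3245 1.4985 0.0000 0.0000 0.0000 0.0000 0.0000 0.0000] k=[29 2 0 0 0 0 0 0]
t=4: x=[27.5559 3.0635 0.0888 0.0000 0.0000 0.0000 0.0000 0.0000] k=[30 3 2 0 0 0 0 0]
t=5: x=[28.5707 4.0904 1.9311 0.0896 0.0000 0.0000 0.0000 0.0000] k=[30 6 4 0 0 0 0 0]

0.1316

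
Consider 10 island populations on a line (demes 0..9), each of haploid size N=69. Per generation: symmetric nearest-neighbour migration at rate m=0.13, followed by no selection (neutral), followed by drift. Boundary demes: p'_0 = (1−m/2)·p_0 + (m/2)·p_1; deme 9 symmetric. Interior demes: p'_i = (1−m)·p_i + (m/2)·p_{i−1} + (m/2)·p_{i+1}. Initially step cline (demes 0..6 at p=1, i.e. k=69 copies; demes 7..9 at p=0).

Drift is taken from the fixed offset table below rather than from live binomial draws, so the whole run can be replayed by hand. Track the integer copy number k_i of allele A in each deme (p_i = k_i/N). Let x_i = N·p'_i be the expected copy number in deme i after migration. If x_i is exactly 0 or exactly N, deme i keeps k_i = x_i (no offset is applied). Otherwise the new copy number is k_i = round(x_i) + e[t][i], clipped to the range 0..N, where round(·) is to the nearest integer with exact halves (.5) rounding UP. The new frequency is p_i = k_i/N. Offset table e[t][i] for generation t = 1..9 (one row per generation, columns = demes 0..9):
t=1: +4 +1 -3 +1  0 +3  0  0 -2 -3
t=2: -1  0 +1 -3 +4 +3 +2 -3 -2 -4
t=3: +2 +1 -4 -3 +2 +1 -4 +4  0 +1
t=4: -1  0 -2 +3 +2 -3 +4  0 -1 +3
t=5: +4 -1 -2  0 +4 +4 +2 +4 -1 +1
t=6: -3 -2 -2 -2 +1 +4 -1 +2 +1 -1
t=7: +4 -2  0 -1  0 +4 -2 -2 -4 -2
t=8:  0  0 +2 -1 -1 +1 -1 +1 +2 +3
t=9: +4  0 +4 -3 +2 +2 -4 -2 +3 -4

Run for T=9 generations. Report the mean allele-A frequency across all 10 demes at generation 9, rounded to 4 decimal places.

0.7087

t=0: k=[69 69 69 69 69 69 69 0 0 0]
t=1: x=[69.0000 69.0000 69.0000 69.0000 69.0000 69.0000 64.5150 4.4850 0.0000 0.0000] k=[69 69 69 69 69 69 65 4 0 0]
t=2: x=[69.0000 69.0000 69.0000 69.0000 69.0000 68.7400 61.2950 7.7050 0.2600 0.0000] k=[69 69 69 69 69 69 63 5 0 0]
t=3: x=[69.0000 69.0000 69.0000 69.0000 69.0000 68.6100 59.6200 8.4450 0.3250 0.0000] k=[69 69 69 69 69 69 56 12 0 0]
t=4: x=[69.0000 69.0000 69.0000 69.0000 69.0000 68.1550 53.9850 14.0800 0.7800 0.0000] k=[69 69 69 69 69 65 58 14 0 0]
t=5: x=[69.0000 69.0000 69.0000 69.0000 68.7400 64.8050 55.5950 15.9500 0.9100 0.0000] k=[69 69 69 69 69 69 58 20 0 0]
t=6: x=[69.0000 69.0000 69.0000 69.0000 69.0000 68.2850 56.2450 21.1700 1.3000 0.0000] k=[69 69 69 69 69 69 55 23 2 0]
t=7: x=[69.0000 69.0000 69.0000 69.0000 69.0000 68.0900 53.8300 23.7150 3.2350 0.1300] k=[69 69 69 69 69 69 52 22 0 0]
t=8: x=[69.0000 69.0000 69.0000 69.0000 69.0000 67.8950 51.1550 22.5200 1.4300 0.0000] k=[69 69 69 69 69 69 50 24 3 0]
t=9: x=[69.0000 69.0000 69.0000 69.0000 69.0000 67.7650 49.5450 24.3250 4.1700 0.1950] k=[69 69 69 69 69 69 46 22 7 0]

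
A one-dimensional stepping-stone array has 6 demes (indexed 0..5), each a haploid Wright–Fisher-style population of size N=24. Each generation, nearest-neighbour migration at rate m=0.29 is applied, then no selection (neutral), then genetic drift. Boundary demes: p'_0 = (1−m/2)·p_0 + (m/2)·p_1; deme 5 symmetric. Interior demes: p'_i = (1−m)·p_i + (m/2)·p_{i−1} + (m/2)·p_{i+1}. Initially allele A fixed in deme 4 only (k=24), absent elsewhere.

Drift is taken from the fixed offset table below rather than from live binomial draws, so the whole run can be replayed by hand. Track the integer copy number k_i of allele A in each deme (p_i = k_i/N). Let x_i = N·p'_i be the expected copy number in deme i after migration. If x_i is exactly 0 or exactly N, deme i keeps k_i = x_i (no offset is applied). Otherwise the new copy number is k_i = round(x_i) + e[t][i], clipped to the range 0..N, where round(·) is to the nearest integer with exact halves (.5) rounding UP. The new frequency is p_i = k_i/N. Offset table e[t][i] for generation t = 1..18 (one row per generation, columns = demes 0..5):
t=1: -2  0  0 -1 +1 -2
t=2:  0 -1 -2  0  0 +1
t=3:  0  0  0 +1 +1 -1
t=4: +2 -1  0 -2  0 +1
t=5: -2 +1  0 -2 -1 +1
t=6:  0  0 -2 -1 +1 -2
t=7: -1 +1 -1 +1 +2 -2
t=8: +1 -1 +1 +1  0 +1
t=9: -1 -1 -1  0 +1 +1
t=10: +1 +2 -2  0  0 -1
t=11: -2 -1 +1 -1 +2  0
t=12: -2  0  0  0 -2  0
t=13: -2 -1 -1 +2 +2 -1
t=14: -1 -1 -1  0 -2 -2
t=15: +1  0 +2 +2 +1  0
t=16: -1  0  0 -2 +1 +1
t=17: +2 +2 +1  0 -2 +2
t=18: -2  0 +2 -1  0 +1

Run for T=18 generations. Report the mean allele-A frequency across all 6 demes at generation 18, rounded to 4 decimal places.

0.1319

t=0: k=[0 0 0 0 24 0]
t=1: x=[0.0000 0.0000 0.0000 3.4800 17.0400 3.4800] k=[0 0 0 2 18 1]
t=2: x=[0.0000 0.0000 0.2900 4.0300 13.2150 3.4650] k=[0 0 0 4 13 4]
t=3: x=[0.0000 0.0000 0.5800 4.7250 10.3900 5.3050] k=[0 0 1 6 11 4]
t=4: x=[0.0000 0.1450 1.5800 6.0000 9.2600 5.0150] k=[0 0 2 4 9 6]
t=5: x=[0.0000 0.2900 2.0000 4.4350 7.8400 6.4350] k=[0 1 2 2 7 7]
t=6: x=[0.1450 1.0000 1.8550 2.7250 6.2750 7.0000] k=[0 1 0 2 7 5]
t=7: x=[0.1450 0.7100 0.4350 2.4350 5.9850 5.2900] k=[0 2 0 3 8 3]
t=8: x=[0.2900 1.4200 0.7250 3.2900 6.5500 3.7250] k=[1 0 2 4 7 5]
t=9: x=[0.8550 0.4350 2.0000 4.1450 6.2750 5.2900] k=[0 0 1 4 7 6]
t=10: x=[0.0000 0.1450 1.2900 4.0000 6.4200 6.1450] k=[0 2 0 4 6 5]
t=11: x=[0.2900 1.4200 0.8700 3.7100 5.5650 5.1450] k=[0 0 2 3 8 5]
t=12: x=[0.0000 0.2900 1.8550 3.5800 6.8400 5.4350] k=[0 0 2 4 5 5]
t=13: x=[0.0000 0.2900 2.0000 3.8550 4.8550 5.0000] k=[0 0 1 6 7 4]
t=14: x=[0.0000 0.1450 1.5800 5.4200 6.4200 4.4350] k=[0 0 1 5 4 2]
t=15: x=[0.0000 0.1450 1.4350 4.2750 3.8550 2.2900] k=[0 0 3 6 5 2]
t=16: x=[0.0000 0.4350 3.0000 5.4200 4.7100 2.4350] k=[0 0 3 3 6 3]
t=17: x=[0.0000 0.4350 2.5650 3.4350 5.1300 3.4350] k=[0 2 4 3 3 5]
t=18: x=[0.2900 2.0000 3.5650 3.1450 3.2900 4.7100] k=[0 2 6 2 3 6]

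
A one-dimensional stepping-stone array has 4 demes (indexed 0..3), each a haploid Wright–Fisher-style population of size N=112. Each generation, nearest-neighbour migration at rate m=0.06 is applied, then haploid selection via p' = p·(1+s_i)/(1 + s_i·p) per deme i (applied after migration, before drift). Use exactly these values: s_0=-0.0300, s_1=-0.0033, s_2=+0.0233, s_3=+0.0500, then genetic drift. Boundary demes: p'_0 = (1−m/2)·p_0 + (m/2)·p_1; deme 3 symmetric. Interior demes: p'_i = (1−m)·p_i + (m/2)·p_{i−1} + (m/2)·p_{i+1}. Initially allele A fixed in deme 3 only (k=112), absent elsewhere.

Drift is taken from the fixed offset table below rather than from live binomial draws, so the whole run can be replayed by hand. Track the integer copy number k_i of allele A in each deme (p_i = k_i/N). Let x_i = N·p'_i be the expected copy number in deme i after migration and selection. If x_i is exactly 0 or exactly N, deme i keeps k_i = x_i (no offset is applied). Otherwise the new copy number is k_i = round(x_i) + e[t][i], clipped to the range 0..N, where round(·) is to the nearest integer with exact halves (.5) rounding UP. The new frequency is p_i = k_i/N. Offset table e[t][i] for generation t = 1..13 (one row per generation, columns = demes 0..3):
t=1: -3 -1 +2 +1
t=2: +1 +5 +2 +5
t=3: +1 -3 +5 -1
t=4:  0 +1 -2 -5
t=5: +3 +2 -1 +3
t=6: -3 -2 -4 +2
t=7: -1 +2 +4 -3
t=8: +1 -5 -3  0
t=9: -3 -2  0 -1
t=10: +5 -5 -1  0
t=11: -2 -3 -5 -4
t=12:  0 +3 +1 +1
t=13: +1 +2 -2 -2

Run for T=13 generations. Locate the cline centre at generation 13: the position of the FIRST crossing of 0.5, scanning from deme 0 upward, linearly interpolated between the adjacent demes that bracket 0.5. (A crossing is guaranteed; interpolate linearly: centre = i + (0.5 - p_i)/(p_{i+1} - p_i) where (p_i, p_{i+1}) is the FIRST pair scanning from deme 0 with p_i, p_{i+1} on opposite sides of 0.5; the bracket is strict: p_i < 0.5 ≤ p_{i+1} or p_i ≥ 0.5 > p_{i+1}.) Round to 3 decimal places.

2.508

t=0: k=[0 0 0 112]
t=1: x=[0.0000 0.0000 3.4359 108.7954] k=[0 0 5 110]
t=2: x=[0.0000 0.1495 8.1728 107.0845] k=[0 5 10 112]
t=3: x=[0.1455 4.9842 13.1754 109.0819] k=[1 2 18 108]
t=4: x=[0.9994 2.4421 20.6045 105.6008] k=[1 3 19 101]
t=5: x=[1.0285 3.4091 21.3755 99.1072] k=[4 5 20 102]
t=6: x=[3.9133 5.4030 22.4202 100.0701] k=[1 3 18 102]
t=7: x=[1.0285 3.3792 20.4522 100.0124] k=[0 5 24 97]
t=8: x=[0.1455 5.4030 26.0780 95.5080] k=[1 0 23 96]
t=9: x=[0.9411 0.7176 24.9437 94.5412] k=[0 0 25 94]
t=10: x=[0.0000 0.7475 26.7866 92.7212] k=[0 0 26 93]
t=11: x=[0.0000 0.7774 27.7075 91.8101] k=[0 0 23 88]
t=12: x=[0.0000 0.6877 24.7006 87.0100] k=[0 4 26 88]
t=13: x=[0.1164 4.5256 27.6771 87.0976] k=[1 7 26 85]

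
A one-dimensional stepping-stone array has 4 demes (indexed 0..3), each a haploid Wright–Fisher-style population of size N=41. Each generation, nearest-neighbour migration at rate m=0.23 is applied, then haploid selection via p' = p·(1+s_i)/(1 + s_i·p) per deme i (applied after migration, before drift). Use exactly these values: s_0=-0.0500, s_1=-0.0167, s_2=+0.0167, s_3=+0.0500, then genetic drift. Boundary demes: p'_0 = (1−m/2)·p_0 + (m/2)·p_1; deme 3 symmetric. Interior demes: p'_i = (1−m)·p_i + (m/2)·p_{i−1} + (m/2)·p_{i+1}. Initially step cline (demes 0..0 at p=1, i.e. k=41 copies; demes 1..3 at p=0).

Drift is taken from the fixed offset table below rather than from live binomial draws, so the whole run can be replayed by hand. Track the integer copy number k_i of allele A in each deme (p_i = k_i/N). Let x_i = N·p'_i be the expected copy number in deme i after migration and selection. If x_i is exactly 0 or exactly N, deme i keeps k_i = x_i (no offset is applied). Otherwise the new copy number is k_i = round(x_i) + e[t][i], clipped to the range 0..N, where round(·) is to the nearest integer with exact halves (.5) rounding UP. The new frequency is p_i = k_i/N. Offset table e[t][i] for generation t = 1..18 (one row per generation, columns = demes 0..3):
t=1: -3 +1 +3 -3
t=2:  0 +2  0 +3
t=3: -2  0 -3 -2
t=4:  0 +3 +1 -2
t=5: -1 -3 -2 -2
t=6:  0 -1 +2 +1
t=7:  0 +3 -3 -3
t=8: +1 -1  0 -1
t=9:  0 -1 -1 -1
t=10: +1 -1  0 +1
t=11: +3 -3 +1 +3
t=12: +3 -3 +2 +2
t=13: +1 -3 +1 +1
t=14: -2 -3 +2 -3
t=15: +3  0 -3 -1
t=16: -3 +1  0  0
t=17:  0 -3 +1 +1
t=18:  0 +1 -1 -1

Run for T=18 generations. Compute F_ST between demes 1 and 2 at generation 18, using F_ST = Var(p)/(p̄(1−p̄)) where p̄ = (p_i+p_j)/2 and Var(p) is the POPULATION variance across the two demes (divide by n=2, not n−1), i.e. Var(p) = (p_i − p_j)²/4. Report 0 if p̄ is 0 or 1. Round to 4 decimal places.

t=0: k=[41 0 0 0]
t=1: x=[36.0667 4.6452 0.0000 0.0000] k=[33 6 0 0]
t=2: x=[29.4748 8.3029 0.7013 0.0000] k=[29 10 1 0]
t=3: x=[26.3355 11.0138 1.9505 0.1207] k=[24 11 0 0]
t=4: x=[21.9831 11.0932 1.2855 0.0000] k=[22 14 2 0]
t=5: x=[20.5544 13.3877 3.1985 0.2414] k=[20 10 1 0]
t=6: x=[18.3288 9.9872 1.9505 0.1207] k=[18 9 4 1]
t=7: x=[16.4572 9.3380 4.2932 1.4099] k=[16 12 1 0]
t=8: x=[15.0482 11.0585 2.1840 0.1207] k=[16 10 2 0]
t=9: x=[14.8212 9.6452 2.7319 0.2414] k=[15 9 2 0]
t=10: x=[13.8360 8.7684 2.6153 0.2414] k=[15 8 3 1]
t=11: x=[13.7228 8.1198 3.3962 1.2896] k=[17 5 4 4]
t=12: x=[15.1272 6.1761 4.1767 4.1796] k=[18 3 6 6]
t=13: x=[15.7743 4.9956 5.7362 6.2542] k=[17 2 7 7]
t=14: x=[14.7867 4.2356 6.5152 7.2878] k=[13 1 9 4]
t=15: x=[11.1977 3.2493 7.6071 4.7771] k=[14 3 5 4]
t=16: x=[12.2891 4.4280 4.7238 4.2992] k=[9 5 5 4]
t=17: x=[8.1984 5.3808 4.9567 4.2992] k=[8 2 6 5]
t=18: x=[7.0070 3.1014 5.5034 5.3375] k=[7 4 5 4]

0.0015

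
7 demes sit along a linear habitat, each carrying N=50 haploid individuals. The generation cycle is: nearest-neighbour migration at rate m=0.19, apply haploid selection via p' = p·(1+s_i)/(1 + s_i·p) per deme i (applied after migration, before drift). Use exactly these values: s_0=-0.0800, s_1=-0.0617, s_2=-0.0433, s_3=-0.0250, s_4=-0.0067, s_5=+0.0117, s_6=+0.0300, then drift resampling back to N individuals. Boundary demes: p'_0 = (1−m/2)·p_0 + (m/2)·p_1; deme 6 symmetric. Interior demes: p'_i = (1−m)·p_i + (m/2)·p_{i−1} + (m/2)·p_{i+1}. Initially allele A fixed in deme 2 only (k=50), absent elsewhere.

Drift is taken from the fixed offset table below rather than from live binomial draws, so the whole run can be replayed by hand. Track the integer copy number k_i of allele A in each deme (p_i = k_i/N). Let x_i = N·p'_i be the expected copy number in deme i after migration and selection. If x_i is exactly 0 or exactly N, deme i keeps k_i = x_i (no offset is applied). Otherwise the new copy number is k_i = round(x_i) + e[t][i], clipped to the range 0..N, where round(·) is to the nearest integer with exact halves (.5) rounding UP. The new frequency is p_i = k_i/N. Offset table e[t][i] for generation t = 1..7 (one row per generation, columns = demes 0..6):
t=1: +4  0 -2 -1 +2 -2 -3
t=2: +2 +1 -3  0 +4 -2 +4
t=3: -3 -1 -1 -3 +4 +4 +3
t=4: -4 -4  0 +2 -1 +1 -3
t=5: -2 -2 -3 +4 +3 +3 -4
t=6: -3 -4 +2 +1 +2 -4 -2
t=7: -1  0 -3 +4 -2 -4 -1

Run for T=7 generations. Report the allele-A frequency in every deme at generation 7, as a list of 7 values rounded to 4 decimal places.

t=0: k=[0 0 50 0 0 0 0]
t=1: x=[0.0000 4.4832 40.1547 4.6423 0.0000 0.0000 0.0000] k=[0 4 38 4 0 0 0]
t=2: x=[0.3498 6.4821 31.0216 6.7017 0.3775 0.0000 0.0000] k=[2 7 28 7 4 0 0]
t=3: x=[2.2861 8.0793 23.4581 8.5294 3.8809 0.3844 0.0000] k=[0 7 22 6 8 4 0]
t=4: x=[0.6125 7.3516 18.5358 7.5463 7.3876 4.0430 0.3913] k=[0 3 19 10 6 5 0]
t=5: x=[0.2623 3.9946 16.1375 10.2669 6.2482 4.6690 0.4891] k=[0 2 13 14 9 8 0]
t=6: x=[0.1749 2.6883 11.6498 13.1828 9.3289 7.4081 0.7824] k=[0 0 14 14 11 3 0]
t=7: x=[0.0000 1.2500 12.2559 13.4645 10.4692 3.5128 0.2935] k=[0 1 9 17 8 0 0]

[0.0000, 0.0200, 0.1800, 0.3400, 0.1600, 0.0000, 0.0000]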